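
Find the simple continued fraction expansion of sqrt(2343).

Write x_i = (sqrt(2343) + m_i)/d_i with (m_0, d_0) = (0, 1). a_0 = floor(sqrt(2343)) = 48, since 48^2 = 2304 <= 2343 < 2401 = 49^2.
Iterate m_{i+1} = d_i*a_i - m_i, d_{i+1} = (2343 - m_{i+1}^2)/d_i, a_{i+1} = floor((a_0 + m_{i+1})/d_{i+1}):
  m_1 = 1*48 - 0 = 48, d_1 = (2343 - 48^2)/1 = 39/1 = 39, a_1 = floor((48 + 48)/39) = 2.
  m_2 = 39*2 - 48 = 30, d_2 = (2343 - 30^2)/39 = 1443/39 = 37, a_2 = floor((48 + 30)/37) = 2.
  m_3 = 37*2 - 30 = 44, d_3 = (2343 - 44^2)/37 = 407/37 = 11, a_3 = floor((48 + 44)/11) = 8.
  m_4 = 11*8 - 44 = 44, d_4 = (2343 - 44^2)/11 = 407/11 = 37, a_4 = floor((48 + 44)/37) = 2.
  m_5 = 37*2 - 44 = 30, d_5 = (2343 - 30^2)/37 = 1443/37 = 39, a_5 = floor((48 + 30)/39) = 2.
  m_6 = 39*2 - 30 = 48, d_6 = (2343 - 48^2)/39 = 39/39 = 1, a_6 = floor((48 + 48)/1) = 96.
  m_7 = 1*96 - 48 = 48, d_7 = (2343 - 48^2)/1 = 39/1 = 39: (m_7, d_7) = (m_1, d_1) = (48, 39), so from here the quotients repeat a_1, ..., a_6; the period length is 6.
Hence the expansion of sqrt(2343) is a_0 = 48 followed by the repeating block 2, 2, 8, 2, 2, 96 (period 6).

[48; (2, 2, 8, 2, 2, 96)]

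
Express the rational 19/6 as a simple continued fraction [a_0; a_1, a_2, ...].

Run the Euclidean algorithm on 19 and 6; the successive quotients are the partial quotients a_0, a_1, ... (each step inverts the fractional part left over by the previous one):
  19 = 3*6 + 1, so a_0 = 3.
  6 = 6*1 + 0, so a_1 = 6.
The remainder reaches 0 after 2 divisions, so the expansion has 2 partial quotients, read off in order.

[3; 6]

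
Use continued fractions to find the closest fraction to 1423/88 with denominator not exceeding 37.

566/35

Expand x = 1423/88 as a continued fraction with the Euclidean algorithm:
  1423 = 16*88 + 15, so a_0 = 16.
  88 = 5*15 + 13, so a_1 = 5.
  15 = 1*13 + 2, so a_2 = 1.
  13 = 6*2 + 1, so a_3 = 6.
  2 = 2*1 + 0, so a_4 = 2.
so x = [16; 5, 1, 6, 2].
Convergents (p_i = a_i*p_{i-1} + p_{i-2}, q_i = a_i*q_{i-1} + q_{i-2} with p_{-2}=0, p_{-1}=1, q_{-2}=1, q_{-1}=0), until the denominator exceeds 37:
  i=0: a_0=16, p_0 = 16*1 + 0 = 16, q_0 = 16*0 + 1 = 1.
  i=1: a_1=5, p_1 = 5*16 + 1 = 81, q_1 = 5*1 + 0 = 5.
  i=2: a_2=1, p_2 = 1*81 + 16 = 97, q_2 = 1*5 + 1 = 6.
  i=3: a_3=6, p_3 = 6*97 + 81 = 663, q_3 = 6*6 + 5 = 41.
q_3 = 41 > 37, so the last convergent with denominator <= 37 is p_2/q_2 = 97/6.
The closest fraction with denominator <= 37 is either p_2/q_2 or the intermediate fraction (k*p_2 + p_1)/(k*q_2 + q_1) with the largest k >= 1 whose denominator stays <= 37; these approach x as k grows, and every other convergent or intermediate fraction in range is farther away.
Largest k: floor((37 - q_1)/q_2) = floor((37 - 5)/6) = 5.
That gives (5*97 + 81)/(5*6 + 5) = 566/35.
Compare the errors: |x - 97/6| = |1423*6 - 97*88|/(88*6) = 2/528, and |x - 566/35| = |1423*35 - 566*88|/(88*35) = 3/3080.
Cross-multiplying, 3*528 = 1584 < 6160 = 2*3080, so 3/3080 is smaller: the intermediate fraction 566/35 is closer to x than 97/6.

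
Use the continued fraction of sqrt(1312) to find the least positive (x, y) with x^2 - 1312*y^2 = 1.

(x, y) = (53137, 1467)

First expand sqrt(1312) as a continued fraction. With x_i = (sqrt(1312) + m_i)/d_i and (m_0, d_0) = (0, 1): a_0 = floor(sqrt(1312)) = 36, since 36^2 = 1296 <= 1312 < 1369 = 37^2.
Iterate m_{i+1} = d_i*a_i - m_i, d_{i+1} = (1312 - m_{i+1}^2)/d_i, a_{i+1} = floor((a_0 + m_{i+1})/d_{i+1}):
  m_1 = 1*36 - 0 = 36, d_1 = (1312 - 36^2)/1 = 16/1 = 16, a_1 = floor((36 + 36)/16) = 4.
  m_2 = 16*4 - 36 = 28, d_2 = (1312 - 28^2)/16 = 528/16 = 33, a_2 = floor((36 + 28)/33) = 1.
  m_3 = 33*1 - 28 = 5, d_3 = (1312 - 5^2)/33 = 1287/33 = 39, a_3 = floor((36 + 5)/39) = 1.
  m_4 = 39*1 - 5 = 34, d_4 = (1312 - 34^2)/39 = 156/39 = 4, a_4 = floor((36 + 34)/4) = 17.
  m_5 = 4*17 - 34 = 34, d_5 = (1312 - 34^2)/4 = 156/4 = 39, a_5 = floor((36 + 34)/39) = 1.
  m_6 = 39*1 - 34 = 5, d_6 = (1312 - 5^2)/39 = 1287/39 = 33, a_6 = floor((36 + 5)/33) = 1.
  m_7 = 33*1 - 5 = 28, d_7 = (1312 - 28^2)/33 = 528/33 = 16, a_7 = floor((36 + 28)/16) = 4.
  m_8 = 16*4 - 28 = 36, d_8 = (1312 - 36^2)/16 = 16/16 = 1, a_8 = floor((36 + 36)/1) = 72.
  m_9 = 1*72 - 36 = 36, d_9 = (1312 - 36^2)/1 = 16/1 = 16: (m_9, d_9) = (m_1, d_1) = (36, 16), so from here the quotients repeat a_1, ..., a_8; the period length is 8.
So sqrt(1312) = [36; (4, 1, 1, 17, 1, 1, 4, 72)] with period length k = 8.
k is even, so the fundamental solution of x^2 - 1312y^2 = 1 is (p_{k-1}, q_{k-1}) = (p_7, q_7); compute convergents through index 7.
Convergents (p_i = a_i*p_{i-1} + p_{i-2}, q_i = a_i*q_{i-1} + q_{i-2} with p_{-2}=0, p_{-1}=1, q_{-2}=1, q_{-1}=0):
  i=0: a_0=36, p_0 = 36*1 + 0 = 36, q_0 = 36*0 + 1 = 1.
  i=1: a_1=4, p_1 = 4*36 + 1 = 145, q_1 = 4*1 + 0 = 4.
  i=2: a_2=1, p_2 = 1*145 + 36 = 181, q_2 = 1*4 + 1 = 5.
  i=3: a_3=1, p_3 = 1*181 + 145 = 326, q_3 = 1*5 + 4 = 9.
  i=4: a_4=17, p_4 = 17*326 + 181 = 5723, q_4 = 17*9 + 5 = 158.
  i=5: a_5=1, p_5 = 1*5723 + 326 = 6049, q_5 = 1*158 + 9 = 167.
  i=6: a_6=1, p_6 = 1*6049 + 5723 = 11772, q_6 = 1*167 + 158 = 325.
  i=7: a_7=4, p_7 = 4*11772 + 6049 = 53137, q_7 = 4*325 + 167 = 1467.
Check: 53137^2 - 1312*1467^2 = 2823540769 - 2823540768 = 1, so (x, y) = (53137, 1467) solves the equation, and by the theorem it is the least positive solution.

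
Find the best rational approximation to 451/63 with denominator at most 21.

136/19

Expand x = 451/63 as a continued fraction with the Euclidean algorithm:
  451 = 7*63 + 10, so a_0 = 7.
  63 = 6*10 + 3, so a_1 = 6.
  10 = 3*3 + 1, so a_2 = 3.
  3 = 3*1 + 0, so a_3 = 3.
so x = [7; 6, 3, 3].
Convergents (p_i = a_i*p_{i-1} + p_{i-2}, q_i = a_i*q_{i-1} + q_{i-2} with p_{-2}=0, p_{-1}=1, q_{-2}=1, q_{-1}=0), until the denominator exceeds 21:
  i=0: a_0=7, p_0 = 7*1 + 0 = 7, q_0 = 7*0 + 1 = 1.
  i=1: a_1=6, p_1 = 6*7 + 1 = 43, q_1 = 6*1 + 0 = 6.
  i=2: a_2=3, p_2 = 3*43 + 7 = 136, q_2 = 3*6 + 1 = 19.
  i=3: a_3=3, p_3 = 3*136 + 43 = 451, q_3 = 3*19 + 6 = 63.
q_3 = 63 > 21, so the last convergent with denominator <= 21 is p_2/q_2 = 136/19.
The closest fraction with denominator <= 21 is either p_2/q_2 or the intermediate fraction (k*p_2 + p_1)/(k*q_2 + q_1) with the largest k >= 1 whose denominator stays <= 21; these approach x as k grows, and every other convergent or intermediate fraction in range is farther away.
Largest k: floor((21 - q_1)/q_2) = floor((21 - 6)/19) = 0.
Since k = 0, no intermediate fraction beyond p_2/q_2 has denominator <= 21, so the convergent 136/19 is the closest (its error is |451*19 - 136*63|/(63*19) = 1/1197).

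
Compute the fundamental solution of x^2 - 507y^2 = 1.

First expand sqrt(507) as a continued fraction. With x_i = (sqrt(507) + m_i)/d_i and (m_0, d_0) = (0, 1): a_0 = floor(sqrt(507)) = 22, since 22^2 = 484 <= 507 < 529 = 23^2.
Iterate m_{i+1} = d_i*a_i - m_i, d_{i+1} = (507 - m_{i+1}^2)/d_i, a_{i+1} = floor((a_0 + m_{i+1})/d_{i+1}):
  m_1 = 1*22 - 0 = 22, d_1 = (507 - 22^2)/1 = 23/1 = 23, a_1 = floor((22 + 22)/23) = 1.
  m_2 = 23*1 - 22 = 1, d_2 = (507 - 1^2)/23 = 506/23 = 22, a_2 = floor((22 + 1)/22) = 1.
  m_3 = 22*1 - 1 = 21, d_3 = (507 - 21^2)/22 = 66/22 = 3, a_3 = floor((22 + 21)/3) = 14.
  m_4 = 3*14 - 21 = 21, d_4 = (507 - 21^2)/3 = 66/3 = 22, a_4 = floor((22 + 21)/22) = 1.
  m_5 = 22*1 - 21 = 1, d_5 = (507 - 1^2)/22 = 506/22 = 23, a_5 = floor((22 + 1)/23) = 1.
  m_6 = 23*1 - 1 = 22, d_6 = (507 - 22^2)/23 = 23/23 = 1, a_6 = floor((22 + 22)/1) = 44.
  m_7 = 1*44 - 22 = 22, d_7 = (507 - 22^2)/1 = 23/1 = 23: (m_7, d_7) = (m_1, d_1) = (22, 23), so from here the quotients repeat a_1, ..., a_6; the period length is 6.
So sqrt(507) = [22; (1, 1, 14, 1, 1, 44)] with period length k = 6.
k is even, so the fundamental solution of x^2 - 507y^2 = 1 is (p_{k-1}, q_{k-1}) = (p_5, q_5); compute convergents through index 5.
Convergents (p_i = a_i*p_{i-1} + p_{i-2}, q_i = a_i*q_{i-1} + q_{i-2} with p_{-2}=0, p_{-1}=1, q_{-2}=1, q_{-1}=0):
  i=0: a_0=22, p_0 = 22*1 + 0 = 22, q_0 = 22*0 + 1 = 1.
  i=1: a_1=1, p_1 = 1*22 + 1 = 23, q_1 = 1*1 + 0 = 1.
  i=2: a_2=1, p_2 = 1*23 + 22 = 45, q_2 = 1*1 + 1 = 2.
  i=3: a_3=14, p_3 = 14*45 + 23 = 653, q_3 = 14*2 + 1 = 29.
  i=4: a_4=1, p_4 = 1*653 + 45 = 698, q_4 = 1*29 + 2 = 31.
  i=5: a_5=1, p_5 = 1*698 + 653 = 1351, q_5 = 1*31 + 29 = 60.
Check: 1351^2 - 507*60^2 = 1825201 - 1825200 = 1, so (x, y) = (1351, 60) solves the equation, and by the theorem it is the least positive solution.

(x, y) = (1351, 60)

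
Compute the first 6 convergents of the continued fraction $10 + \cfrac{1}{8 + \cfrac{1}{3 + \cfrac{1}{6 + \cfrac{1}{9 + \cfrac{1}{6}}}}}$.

Using the convergent recurrence p_i = a_i*p_{i-1} + p_{i-2}, q_i = a_i*q_{i-1} + q_{i-2} with p_{-2}=0, p_{-1}=1, q_{-2}=1, q_{-1}=0:
  i=0: a_0=10, p_0 = 10*1 + 0 = 10, q_0 = 10*0 + 1 = 1.
  i=1: a_1=8, p_1 = 8*10 + 1 = 81, q_1 = 8*1 + 0 = 8.
  i=2: a_2=3, p_2 = 3*81 + 10 = 253, q_2 = 3*8 + 1 = 25.
  i=3: a_3=6, p_3 = 6*253 + 81 = 1599, q_3 = 6*25 + 8 = 158.
  i=4: a_4=9, p_4 = 9*1599 + 253 = 14644, q_4 = 9*158 + 25 = 1447.
  i=5: a_5=6, p_5 = 6*14644 + 1599 = 89463, q_5 = 6*1447 + 158 = 8840.

10/1, 81/8, 253/25, 1599/158, 14644/1447, 89463/8840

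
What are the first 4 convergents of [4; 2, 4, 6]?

Using the convergent recurrence p_i = a_i*p_{i-1} + p_{i-2}, q_i = a_i*q_{i-1} + q_{i-2} with p_{-2}=0, p_{-1}=1, q_{-2}=1, q_{-1}=0:
  i=0: a_0=4, p_0 = 4*1 + 0 = 4, q_0 = 4*0 + 1 = 1.
  i=1: a_1=2, p_1 = 2*4 + 1 = 9, q_1 = 2*1 + 0 = 2.
  i=2: a_2=4, p_2 = 4*9 + 4 = 40, q_2 = 4*2 + 1 = 9.
  i=3: a_3=6, p_3 = 6*40 + 9 = 249, q_3 = 6*9 + 2 = 56.

4/1, 9/2, 40/9, 249/56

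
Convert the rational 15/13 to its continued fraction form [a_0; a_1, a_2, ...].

[1; 6, 2]

Run the Euclidean algorithm on 15 and 13; the successive quotients are the partial quotients a_0, a_1, ... (each step inverts the fractional part left over by the previous one):
  15 = 1*13 + 2, so a_0 = 1.
  13 = 6*2 + 1, so a_1 = 6.
  2 = 2*1 + 0, so a_2 = 2.
The remainder reaches 0 after 3 divisions, so the expansion has 3 partial quotients, read off in order.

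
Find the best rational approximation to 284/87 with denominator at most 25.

62/19

Expand x = 284/87 as a continued fraction with the Euclidean algorithm:
  284 = 3*87 + 23, so a_0 = 3.
  87 = 3*23 + 18, so a_1 = 3.
  23 = 1*18 + 5, so a_2 = 1.
  18 = 3*5 + 3, so a_3 = 3.
  5 = 1*3 + 2, so a_4 = 1.
  3 = 1*2 + 1, so a_5 = 1.
  2 = 2*1 + 0, so a_6 = 2.
so x = [3; 3, 1, 3, 1, 1, 2].
Convergents (p_i = a_i*p_{i-1} + p_{i-2}, q_i = a_i*q_{i-1} + q_{i-2} with p_{-2}=0, p_{-1}=1, q_{-2}=1, q_{-1}=0), until the denominator exceeds 25:
  i=0: a_0=3, p_0 = 3*1 + 0 = 3, q_0 = 3*0 + 1 = 1.
  i=1: a_1=3, p_1 = 3*3 + 1 = 10, q_1 = 3*1 + 0 = 3.
  i=2: a_2=1, p_2 = 1*10 + 3 = 13, q_2 = 1*3 + 1 = 4.
  i=3: a_3=3, p_3 = 3*13 + 10 = 49, q_3 = 3*4 + 3 = 15.
  i=4: a_4=1, p_4 = 1*49 + 13 = 62, q_4 = 1*15 + 4 = 19.
  i=5: a_5=1, p_5 = 1*62 + 49 = 111, q_5 = 1*19 + 15 = 34.
q_5 = 34 > 25, so the last convergent with denominator <= 25 is p_4/q_4 = 62/19.
The closest fraction with denominator <= 25 is either p_4/q_4 or the intermediate fraction (k*p_4 + p_3)/(k*q_4 + q_3) with the largest k >= 1 whose denominator stays <= 25; these approach x as k grows, and every other convergent or intermediate fraction in range is farther away.
Largest k: floor((25 - q_3)/q_4) = floor((25 - 15)/19) = 0.
Since k = 0, no intermediate fraction beyond p_4/q_4 has denominator <= 25, so the convergent 62/19 is the closest (its error is |284*19 - 62*87|/(87*19) = 2/1653).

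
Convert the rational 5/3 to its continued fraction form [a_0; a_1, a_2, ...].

[1; 1, 2]

Run the Euclidean algorithm on 5 and 3; the successive quotients are the partial quotients a_0, a_1, ... (each step inverts the fractional part left over by the previous one):
  5 = 1*3 + 2, so a_0 = 1.
  3 = 1*2 + 1, so a_1 = 1.
  2 = 2*1 + 0, so a_2 = 2.
The remainder reaches 0 after 3 divisions, so the expansion has 3 partial quotients, read off in order.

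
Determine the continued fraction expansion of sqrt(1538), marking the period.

Write x_i = (sqrt(1538) + m_i)/d_i with (m_0, d_0) = (0, 1). a_0 = floor(sqrt(1538)) = 39, since 39^2 = 1521 <= 1538 < 1600 = 40^2.
Iterate m_{i+1} = d_i*a_i - m_i, d_{i+1} = (1538 - m_{i+1}^2)/d_i, a_{i+1} = floor((a_0 + m_{i+1})/d_{i+1}):
  m_1 = 1*39 - 0 = 39, d_1 = (1538 - 39^2)/1 = 17/1 = 17, a_1 = floor((39 + 39)/17) = 4.
  m_2 = 17*4 - 39 = 29, d_2 = (1538 - 29^2)/17 = 697/17 = 41, a_2 = floor((39 + 29)/41) = 1.
  m_3 = 41*1 - 29 = 12, d_3 = (1538 - 12^2)/41 = 1394/41 = 34, a_3 = floor((39 + 12)/34) = 1.
  m_4 = 34*1 - 12 = 22, d_4 = (1538 - 22^2)/34 = 1054/34 = 31, a_4 = floor((39 + 22)/31) = 1.
  m_5 = 31*1 - 22 = 9, d_5 = (1538 - 9^2)/31 = 1457/31 = 47, a_5 = floor((39 + 9)/47) = 1.
  m_6 = 47*1 - 9 = 38, d_6 = (1538 - 38^2)/47 = 94/47 = 2, a_6 = floor((39 + 38)/2) = 38.
  m_7 = 2*38 - 38 = 38, d_7 = (1538 - 38^2)/2 = 94/2 = 47, a_7 = floor((39 + 38)/47) = 1.
  m_8 = 47*1 - 38 = 9, d_8 = (1538 - 9^2)/47 = 1457/47 = 31, a_8 = floor((39 + 9)/31) = 1.
  m_9 = 31*1 - 9 = 22, d_9 = (1538 - 22^2)/31 = 1054/31 = 34, a_9 = floor((39 + 22)/34) = 1.
  m_10 = 34*1 - 22 = 12, d_10 = (1538 - 12^2)/34 = 1394/34 = 41, a_10 = floor((39 + 12)/41) = 1.
  m_11 = 41*1 - 12 = 29, d_11 = (1538 - 29^2)/41 = 697/41 = 17, a_11 = floor((39 + 29)/17) = 4.
  m_12 = 17*4 - 29 = 39, d_12 = (1538 - 39^2)/17 = 17/17 = 1, a_12 = floor((39 + 39)/1) = 78.
  m_13 = 1*78 - 39 = 39, d_13 = (1538 - 39^2)/1 = 17/1 = 17: (m_13, d_13) = (m_1, d_1) = (39, 17), so from here the quotients repeat a_1, ..., a_12; the period length is 12.
Hence the expansion of sqrt(1538) is a_0 = 39 followed by the repeating block 4, 1, 1, 1, 1, 38, 1, 1, 1, 1, 4, 78 (period 12).

[39; (4, 1, 1, 1, 1, 38, 1, 1, 1, 1, 4, 78)]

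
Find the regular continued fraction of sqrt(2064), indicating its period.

Write x_i = (sqrt(2064) + m_i)/d_i with (m_0, d_0) = (0, 1). a_0 = floor(sqrt(2064)) = 45, since 45^2 = 2025 <= 2064 < 2116 = 46^2.
Iterate m_{i+1} = d_i*a_i - m_i, d_{i+1} = (2064 - m_{i+1}^2)/d_i, a_{i+1} = floor((a_0 + m_{i+1})/d_{i+1}):
  m_1 = 1*45 - 0 = 45, d_1 = (2064 - 45^2)/1 = 39/1 = 39, a_1 = floor((45 + 45)/39) = 2.
  m_2 = 39*2 - 45 = 33, d_2 = (2064 - 33^2)/39 = 975/39 = 25, a_2 = floor((45 + 33)/25) = 3.
  m_3 = 25*3 - 33 = 42, d_3 = (2064 - 42^2)/25 = 300/25 = 12, a_3 = floor((45 + 42)/12) = 7.
  m_4 = 12*7 - 42 = 42, d_4 = (2064 - 42^2)/12 = 300/12 = 25, a_4 = floor((45 + 42)/25) = 3.
  m_5 = 25*3 - 42 = 33, d_5 = (2064 - 33^2)/25 = 975/25 = 39, a_5 = floor((45 + 33)/39) = 2.
  m_6 = 39*2 - 33 = 45, d_6 = (2064 - 45^2)/39 = 39/39 = 1, a_6 = floor((45 + 45)/1) = 90.
  m_7 = 1*90 - 45 = 45, d_7 = (2064 - 45^2)/1 = 39/1 = 39: (m_7, d_7) = (m_1, d_1) = (45, 39), so from here the quotients repeat a_1, ..., a_6; the period length is 6.
Hence the expansion of sqrt(2064) is a_0 = 45 followed by the repeating block 2, 3, 7, 3, 2, 90 (period 6).

[45; (2, 3, 7, 3, 2, 90)]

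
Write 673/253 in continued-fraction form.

[2; 1, 1, 1, 16, 5]

Run the Euclidean algorithm on 673 and 253; the successive quotients are the partial quotients a_0, a_1, ... (each step inverts the fractional part left over by the previous one):
  673 = 2*253 + 167, so a_0 = 2.
  253 = 1*167 + 86, so a_1 = 1.
  167 = 1*86 + 81, so a_2 = 1.
  86 = 1*81 + 5, so a_3 = 1.
  81 = 16*5 + 1, so a_4 = 16.
  5 = 5*1 + 0, so a_5 = 5.
The remainder reaches 0 after 6 divisions, so the expansion has 6 partial quotients, read off in order.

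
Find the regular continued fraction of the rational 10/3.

Run the Euclidean algorithm on 10 and 3; the successive quotients are the partial quotients a_0, a_1, ... (each step inverts the fractional part left over by the previous one):
  10 = 3*3 + 1, so a_0 = 3.
  3 = 3*1 + 0, so a_1 = 3.
The remainder reaches 0 after 2 divisions, so the expansion has 2 partial quotients, read off in order.

[3; 3]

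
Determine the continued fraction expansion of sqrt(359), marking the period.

[18; (1, 17, 1, 36)]

Write x_i = (sqrt(359) + m_i)/d_i with (m_0, d_0) = (0, 1). a_0 = floor(sqrt(359)) = 18, since 18^2 = 324 <= 359 < 361 = 19^2.
Iterate m_{i+1} = d_i*a_i - m_i, d_{i+1} = (359 - m_{i+1}^2)/d_i, a_{i+1} = floor((a_0 + m_{i+1})/d_{i+1}):
  m_1 = 1*18 - 0 = 18, d_1 = (359 - 18^2)/1 = 35/1 = 35, a_1 = floor((18 + 18)/35) = 1.
  m_2 = 35*1 - 18 = 17, d_2 = (359 - 17^2)/35 = 70/35 = 2, a_2 = floor((18 + 17)/2) = 17.
  m_3 = 2*17 - 17 = 17, d_3 = (359 - 17^2)/2 = 70/2 = 35, a_3 = floor((18 + 17)/35) = 1.
  m_4 = 35*1 - 17 = 18, d_4 = (359 - 18^2)/35 = 35/35 = 1, a_4 = floor((18 + 18)/1) = 36.
  m_5 = 1*36 - 18 = 18, d_5 = (359 - 18^2)/1 = 35/1 = 35: (m_5, d_5) = (m_1, d_1) = (18, 35), so from here the quotients repeat a_1, ..., a_4; the period length is 4.
Hence the expansion of sqrt(359) is a_0 = 18 followed by the repeating block 1, 17, 1, 36 (period 4).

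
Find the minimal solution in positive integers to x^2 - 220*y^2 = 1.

(x, y) = (89, 6)

First expand sqrt(220) as a continued fraction. With x_i = (sqrt(220) + m_i)/d_i and (m_0, d_0) = (0, 1): a_0 = floor(sqrt(220)) = 14, since 14^2 = 196 <= 220 < 225 = 15^2.
Iterate m_{i+1} = d_i*a_i - m_i, d_{i+1} = (220 - m_{i+1}^2)/d_i, a_{i+1} = floor((a_0 + m_{i+1})/d_{i+1}):
  m_1 = 1*14 - 0 = 14, d_1 = (220 - 14^2)/1 = 24/1 = 24, a_1 = floor((14 + 14)/24) = 1.
  m_2 = 24*1 - 14 = 10, d_2 = (220 - 10^2)/24 = 120/24 = 5, a_2 = floor((14 + 10)/5) = 4.
  m_3 = 5*4 - 10 = 10, d_3 = (220 - 10^2)/5 = 120/5 = 24, a_3 = floor((14 + 10)/24) = 1.
  m_4 = 24*1 - 10 = 14, d_4 = (220 - 14^2)/24 = 24/24 = 1, a_4 = floor((14 + 14)/1) = 28.
  m_5 = 1*28 - 14 = 14, d_5 = (220 - 14^2)/1 = 24/1 = 24: (m_5, d_5) = (m_1, d_1) = (14, 24), so from here the quotients repeat a_1, ..., a_4; the period length is 4.
So sqrt(220) = [14; (1, 4, 1, 28)] with period length k = 4.
k is even, so the fundamental solution of x^2 - 220y^2 = 1 is (p_{k-1}, q_{k-1}) = (p_3, q_3); compute convergents through index 3.
Convergents (p_i = a_i*p_{i-1} + p_{i-2}, q_i = a_i*q_{i-1} + q_{i-2} with p_{-2}=0, p_{-1}=1, q_{-2}=1, q_{-1}=0):
  i=0: a_0=14, p_0 = 14*1 + 0 = 14, q_0 = 14*0 + 1 = 1.
  i=1: a_1=1, p_1 = 1*14 + 1 = 15, q_1 = 1*1 + 0 = 1.
  i=2: a_2=4, p_2 = 4*15 + 14 = 74, q_2 = 4*1 + 1 = 5.
  i=3: a_3=1, p_3 = 1*74 + 15 = 89, q_3 = 1*5 + 1 = 6.
Check: 89^2 - 220*6^2 = 7921 - 7920 = 1, so (x, y) = (89, 6) solves the equation, and by the theorem it is the least positive solution.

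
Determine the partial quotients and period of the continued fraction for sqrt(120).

Write x_i = (sqrt(120) + m_i)/d_i with (m_0, d_0) = (0, 1). a_0 = floor(sqrt(120)) = 10, since 10^2 = 100 <= 120 < 121 = 11^2.
Iterate m_{i+1} = d_i*a_i - m_i, d_{i+1} = (120 - m_{i+1}^2)/d_i, a_{i+1} = floor((a_0 + m_{i+1})/d_{i+1}):
  m_1 = 1*10 - 0 = 10, d_1 = (120 - 10^2)/1 = 20/1 = 20, a_1 = floor((10 + 10)/20) = 1.
  m_2 = 20*1 - 10 = 10, d_2 = (120 - 10^2)/20 = 20/20 = 1, a_2 = floor((10 + 10)/1) = 20.
  m_3 = 1*20 - 10 = 10, d_3 = (120 - 10^2)/1 = 20/1 = 20: (m_3, d_3) = (m_1, d_1) = (10, 20), so from here the quotients repeat a_1, a_2; the period length is 2.
Hence the expansion of sqrt(120) is a_0 = 10 followed by the repeating block 1, 20 (period 2).

[10; (1, 20)]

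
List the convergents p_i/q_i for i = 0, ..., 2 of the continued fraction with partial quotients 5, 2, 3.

5/1, 11/2, 38/7

Using the convergent recurrence p_i = a_i*p_{i-1} + p_{i-2}, q_i = a_i*q_{i-1} + q_{i-2} with p_{-2}=0, p_{-1}=1, q_{-2}=1, q_{-1}=0:
  i=0: a_0=5, p_0 = 5*1 + 0 = 5, q_0 = 5*0 + 1 = 1.
  i=1: a_1=2, p_1 = 2*5 + 1 = 11, q_1 = 2*1 + 0 = 2.
  i=2: a_2=3, p_2 = 3*11 + 5 = 38, q_2 = 3*2 + 1 = 7.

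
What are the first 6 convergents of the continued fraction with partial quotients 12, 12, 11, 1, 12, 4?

12/1, 145/12, 1607/133, 1752/145, 22631/1873, 92276/7637

Using the convergent recurrence p_i = a_i*p_{i-1} + p_{i-2}, q_i = a_i*q_{i-1} + q_{i-2} with p_{-2}=0, p_{-1}=1, q_{-2}=1, q_{-1}=0:
  i=0: a_0=12, p_0 = 12*1 + 0 = 12, q_0 = 12*0 + 1 = 1.
  i=1: a_1=12, p_1 = 12*12 + 1 = 145, q_1 = 12*1 + 0 = 12.
  i=2: a_2=11, p_2 = 11*145 + 12 = 1607, q_2 = 11*12 + 1 = 133.
  i=3: a_3=1, p_3 = 1*1607 + 145 = 1752, q_3 = 1*133 + 12 = 145.
  i=4: a_4=12, p_4 = 12*1752 + 1607 = 22631, q_4 = 12*145 + 133 = 1873.
  i=5: a_5=4, p_5 = 4*22631 + 1752 = 92276, q_5 = 4*1873 + 145 = 7637.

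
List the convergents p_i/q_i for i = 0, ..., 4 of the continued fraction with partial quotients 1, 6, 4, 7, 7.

Using the convergent recurrence p_i = a_i*p_{i-1} + p_{i-2}, q_i = a_i*q_{i-1} + q_{i-2} with p_{-2}=0, p_{-1}=1, q_{-2}=1, q_{-1}=0:
  i=0: a_0=1, p_0 = 1*1 + 0 = 1, q_0 = 1*0 + 1 = 1.
  i=1: a_1=6, p_1 = 6*1 + 1 = 7, q_1 = 6*1 + 0 = 6.
  i=2: a_2=4, p_2 = 4*7 + 1 = 29, q_2 = 4*6 + 1 = 25.
  i=3: a_3=7, p_3 = 7*29 + 7 = 210, q_3 = 7*25 + 6 = 181.
  i=4: a_4=7, p_4 = 7*210 + 29 = 1499, q_4 = 7*181 + 25 = 1292.

1/1, 7/6, 29/25, 210/181, 1499/1292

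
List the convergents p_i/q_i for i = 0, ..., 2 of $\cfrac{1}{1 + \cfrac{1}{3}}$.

Using the convergent recurrence p_i = a_i*p_{i-1} + p_{i-2}, q_i = a_i*q_{i-1} + q_{i-2} with p_{-2}=0, p_{-1}=1, q_{-2}=1, q_{-1}=0:
  i=0: a_0=0, p_0 = 0*1 + 0 = 0, q_0 = 0*0 + 1 = 1.
  i=1: a_1=1, p_1 = 1*0 + 1 = 1, q_1 = 1*1 + 0 = 1.
  i=2: a_2=3, p_2 = 3*1 + 0 = 3, q_2 = 3*1 + 1 = 4.

0/1, 1/1, 3/4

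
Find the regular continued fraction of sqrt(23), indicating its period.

Write x_i = (sqrt(23) + m_i)/d_i with (m_0, d_0) = (0, 1). a_0 = floor(sqrt(23)) = 4, since 4^2 = 16 <= 23 < 25 = 5^2.
Iterate m_{i+1} = d_i*a_i - m_i, d_{i+1} = (23 - m_{i+1}^2)/d_i, a_{i+1} = floor((a_0 + m_{i+1})/d_{i+1}):
  m_1 = 1*4 - 0 = 4, d_1 = (23 - 4^2)/1 = 7/1 = 7, a_1 = floor((4 + 4)/7) = 1.
  m_2 = 7*1 - 4 = 3, d_2 = (23 - 3^2)/7 = 14/7 = 2, a_2 = floor((4 + 3)/2) = 3.
  m_3 = 2*3 - 3 = 3, d_3 = (23 - 3^2)/2 = 14/2 = 7, a_3 = floor((4 + 3)/7) = 1.
  m_4 = 7*1 - 3 = 4, d_4 = (23 - 4^2)/7 = 7/7 = 1, a_4 = floor((4 + 4)/1) = 8.
  m_5 = 1*8 - 4 = 4, d_5 = (23 - 4^2)/1 = 7/1 = 7: (m_5, d_5) = (m_1, d_1) = (4, 7), so from here the quotients repeat a_1, ..., a_4; the period length is 4.
Hence the expansion of sqrt(23) is a_0 = 4 followed by the repeating block 1, 3, 1, 8 (period 4).

[4; (1, 3, 1, 8)]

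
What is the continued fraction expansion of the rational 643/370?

Run the Euclidean algorithm on 643 and 370; the successive quotients are the partial quotients a_0, a_1, ... (each step inverts the fractional part left over by the previous one):
  643 = 1*370 + 273, so a_0 = 1.
  370 = 1*273 + 97, so a_1 = 1.
  273 = 2*97 + 79, so a_2 = 2.
  97 = 1*79 + 18, so a_3 = 1.
  79 = 4*18 + 7, so a_4 = 4.
  18 = 2*7 + 4, so a_5 = 2.
  7 = 1*4 + 3, so a_6 = 1.
  4 = 1*3 + 1, so a_7 = 1.
  3 = 3*1 + 0, so a_8 = 3.
The remainder reaches 0 after 9 divisions, so the expansion has 9 partial quotients, read off in order.

[1; 1, 2, 1, 4, 2, 1, 1, 3]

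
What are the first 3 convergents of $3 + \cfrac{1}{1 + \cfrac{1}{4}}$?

3/1, 4/1, 19/5

Using the convergent recurrence p_i = a_i*p_{i-1} + p_{i-2}, q_i = a_i*q_{i-1} + q_{i-2} with p_{-2}=0, p_{-1}=1, q_{-2}=1, q_{-1}=0:
  i=0: a_0=3, p_0 = 3*1 + 0 = 3, q_0 = 3*0 + 1 = 1.
  i=1: a_1=1, p_1 = 1*3 + 1 = 4, q_1 = 1*1 + 0 = 1.
  i=2: a_2=4, p_2 = 4*4 + 3 = 19, q_2 = 4*1 + 1 = 5.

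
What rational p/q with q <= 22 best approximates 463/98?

85/18

Expand x = 463/98 as a continued fraction with the Euclidean algorithm:
  463 = 4*98 + 71, so a_0 = 4.
  98 = 1*71 + 27, so a_1 = 1.
  71 = 2*27 + 17, so a_2 = 2.
  27 = 1*17 + 10, so a_3 = 1.
  17 = 1*10 + 7, so a_4 = 1.
  10 = 1*7 + 3, so a_5 = 1.
  7 = 2*3 + 1, so a_6 = 2.
  3 = 3*1 + 0, so a_7 = 3.
so x = [4; 1, 2, 1, 1, 1, 2, 3].
Convergents (p_i = a_i*p_{i-1} + p_{i-2}, q_i = a_i*q_{i-1} + q_{i-2} with p_{-2}=0, p_{-1}=1, q_{-2}=1, q_{-1}=0), until the denominator exceeds 22:
  i=0: a_0=4, p_0 = 4*1 + 0 = 4, q_0 = 4*0 + 1 = 1.
  i=1: a_1=1, p_1 = 1*4 + 1 = 5, q_1 = 1*1 + 0 = 1.
  i=2: a_2=2, p_2 = 2*5 + 4 = 14, q_2 = 2*1 + 1 = 3.
  i=3: a_3=1, p_3 = 1*14 + 5 = 19, q_3 = 1*3 + 1 = 4.
  i=4: a_4=1, p_4 = 1*19 + 14 = 33, q_4 = 1*4 + 3 = 7.
  i=5: a_5=1, p_5 = 1*33 + 19 = 52, q_5 = 1*7 + 4 = 11.
  i=6: a_6=2, p_6 = 2*52 + 33 = 137, q_6 = 2*11 + 7 = 29.
q_6 = 29 > 22, so the last convergent with denominator <= 22 is p_5/q_5 = 52/11.
The closest fraction with denominator <= 22 is either p_5/q_5 or the intermediate fraction (k*p_5 + p_4)/(k*q_5 + q_4) with the largest k >= 1 whose denominator stays <= 22; these approach x as k grows, and every other convergent or intermediate fraction in range is farther away.
Largest k: floor((22 - q_4)/q_5) = floor((22 - 7)/11) = 1.
That gives (1*52 + 33)/(1*11 + 7) = 85/18.
Compare the errors: |x - 52/11| = |463*11 - 52*98|/(98*11) = 3/1078, and |x - 85/18| = |463*18 - 85*98|/(98*18) = 4/1764.
Cross-multiplying, 4*1078 = 4312 < 5292 = 3*1764, so 4/1764 is smaller: the intermediate fraction 85/18 is closer to x than 52/11.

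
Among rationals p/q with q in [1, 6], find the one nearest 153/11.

83/6

Expand x = 153/11 as a continued fraction with the Euclidean algorithm:
  153 = 13*11 + 10, so a_0 = 13.
  11 = 1*10 + 1, so a_1 = 1.
  10 = 10*1 + 0, so a_2 = 10.
so x = [13; 1, 10].
Convergents (p_i = a_i*p_{i-1} + p_{i-2}, q_i = a_i*q_{i-1} + q_{i-2} with p_{-2}=0, p_{-1}=1, q_{-2}=1, q_{-1}=0), until the denominator exceeds 6:
  i=0: a_0=13, p_0 = 13*1 + 0 = 13, q_0 = 13*0 + 1 = 1.
  i=1: a_1=1, p_1 = 1*13 + 1 = 14, q_1 = 1*1 + 0 = 1.
  i=2: a_2=10, p_2 = 10*14 + 13 = 153, q_2 = 10*1 + 1 = 11.
q_2 = 11 > 6, so the last convergent with denominator <= 6 is p_1/q_1 = 14/1.
The closest fraction with denominator <= 6 is either p_1/q_1 or the intermediate fraction (k*p_1 + p_0)/(k*q_1 + q_0) with the largest k >= 1 whose denominator stays <= 6; these approach x as k grows, and every other convergent or intermediate fraction in range is farther away.
Largest k: floor((6 - q_0)/q_1) = floor((6 - 1)/1) = 5.
That gives (5*14 + 13)/(5*1 + 1) = 83/6.
Compare the errors: |x - 14/1| = |153*1 - 14*11|/(11*1) = 1/11, and |x - 83/6| = |153*6 - 83*11|/(11*6) = 5/66.
Cross-multiplying, 5*11 = 55 < 66 = 1*66, so 5/66 is smaller: the intermediate fraction 83/6 is closer to x than 14/1.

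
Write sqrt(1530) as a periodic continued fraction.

Write x_i = (sqrt(1530) + m_i)/d_i with (m_0, d_0) = (0, 1). a_0 = floor(sqrt(1530)) = 39, since 39^2 = 1521 <= 1530 < 1600 = 40^2.
Iterate m_{i+1} = d_i*a_i - m_i, d_{i+1} = (1530 - m_{i+1}^2)/d_i, a_{i+1} = floor((a_0 + m_{i+1})/d_{i+1}):
  m_1 = 1*39 - 0 = 39, d_1 = (1530 - 39^2)/1 = 9/1 = 9, a_1 = floor((39 + 39)/9) = 8.
  m_2 = 9*8 - 39 = 33, d_2 = (1530 - 33^2)/9 = 441/9 = 49, a_2 = floor((39 + 33)/49) = 1.
  m_3 = 49*1 - 33 = 16, d_3 = (1530 - 16^2)/49 = 1274/49 = 26, a_3 = floor((39 + 16)/26) = 2.
  m_4 = 26*2 - 16 = 36, d_4 = (1530 - 36^2)/26 = 234/26 = 9, a_4 = floor((39 + 36)/9) = 8.
  m_5 = 9*8 - 36 = 36, d_5 = (1530 - 36^2)/9 = 234/9 = 26, a_5 = floor((39 + 36)/26) = 2.
  m_6 = 26*2 - 36 = 16, d_6 = (1530 - 16^2)/26 = 1274/26 = 49, a_6 = floor((39 + 16)/49) = 1.
  m_7 = 49*1 - 16 = 33, d_7 = (1530 - 33^2)/49 = 441/49 = 9, a_7 = floor((39 + 33)/9) = 8.
  m_8 = 9*8 - 33 = 39, d_8 = (1530 - 39^2)/9 = 9/9 = 1, a_8 = floor((39 + 39)/1) = 78.
  m_9 = 1*78 - 39 = 39, d_9 = (1530 - 39^2)/1 = 9/1 = 9: (m_9, d_9) = (m_1, d_1) = (39, 9), so from here the quotients repeat a_1, ..., a_8; the period length is 8.
Hence the expansion of sqrt(1530) is a_0 = 39 followed by the repeating block 8, 1, 2, 8, 2, 1, 8, 78 (period 8).

[39; (8, 1, 2, 8, 2, 1, 8, 78)]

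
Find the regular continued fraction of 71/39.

[1; 1, 4, 1, 1, 3]

Run the Euclidean algorithm on 71 and 39; the successive quotients are the partial quotients a_0, a_1, ... (each step inverts the fractional part left over by the previous one):
  71 = 1*39 + 32, so a_0 = 1.
  39 = 1*32 + 7, so a_1 = 1.
  32 = 4*7 + 4, so a_2 = 4.
  7 = 1*4 + 3, so a_3 = 1.
  4 = 1*3 + 1, so a_4 = 1.
  3 = 3*1 + 0, so a_5 = 3.
The remainder reaches 0 after 6 divisions, so the expansion has 6 partial quotients, read off in order.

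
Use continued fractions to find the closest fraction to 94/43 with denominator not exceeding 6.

Expand x = 94/43 as a continued fraction with the Euclidean algorithm:
  94 = 2*43 + 8, so a_0 = 2.
  43 = 5*8 + 3, so a_1 = 5.
  8 = 2*3 + 2, so a_2 = 2.
  3 = 1*2 + 1, so a_3 = 1.
  2 = 2*1 + 0, so a_4 = 2.
so x = [2; 5, 2, 1, 2].
Convergents (p_i = a_i*p_{i-1} + p_{i-2}, q_i = a_i*q_{i-1} + q_{i-2} with p_{-2}=0, p_{-1}=1, q_{-2}=1, q_{-1}=0), until the denominator exceeds 6:
  i=0: a_0=2, p_0 = 2*1 + 0 = 2, q_0 = 2*0 + 1 = 1.
  i=1: a_1=5, p_1 = 5*2 + 1 = 11, q_1 = 5*1 + 0 = 5.
  i=2: a_2=2, p_2 = 2*11 + 2 = 24, q_2 = 2*5 + 1 = 11.
q_2 = 11 > 6, so the last convergent with denominator <= 6 is p_1/q_1 = 11/5.
The closest fraction with denominator <= 6 is either p_1/q_1 or the intermediate fraction (k*p_1 + p_0)/(k*q_1 + q_0) with the largest k >= 1 whose denominator stays <= 6; these approach x as k grows, and every other convergent or intermediate fraction in range is farther away.
Largest k: floor((6 - q_0)/q_1) = floor((6 - 1)/5) = 1.
That gives (1*11 + 2)/(1*5 + 1) = 13/6.
Compare the errors: |x - 11/5| = |94*5 - 11*43|/(43*5) = 3/215, and |x - 13/6| = |94*6 - 13*43|/(43*6) = 5/258.
Cross-multiplying, 3*258 = 774 < 1075 = 5*215, so 3/215 is smaller: the convergent 11/5 is closer to x than 13/6.

11/5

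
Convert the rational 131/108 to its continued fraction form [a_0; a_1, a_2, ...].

[1; 4, 1, 2, 3, 2]

Run the Euclidean algorithm on 131 and 108; the successive quotients are the partial quotients a_0, a_1, ... (each step inverts the fractional part left over by the previous one):
  131 = 1*108 + 23, so a_0 = 1.
  108 = 4*23 + 16, so a_1 = 4.
  23 = 1*16 + 7, so a_2 = 1.
  16 = 2*7 + 2, so a_3 = 2.
  7 = 3*2 + 1, so a_4 = 3.
  2 = 2*1 + 0, so a_5 = 2.
The remainder reaches 0 after 6 divisions, so the expansion has 6 partial quotients, read off in order.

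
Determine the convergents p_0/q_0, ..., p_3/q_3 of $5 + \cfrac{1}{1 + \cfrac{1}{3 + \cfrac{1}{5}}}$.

5/1, 6/1, 23/4, 121/21

Using the convergent recurrence p_i = a_i*p_{i-1} + p_{i-2}, q_i = a_i*q_{i-1} + q_{i-2} with p_{-2}=0, p_{-1}=1, q_{-2}=1, q_{-1}=0:
  i=0: a_0=5, p_0 = 5*1 + 0 = 5, q_0 = 5*0 + 1 = 1.
  i=1: a_1=1, p_1 = 1*5 + 1 = 6, q_1 = 1*1 + 0 = 1.
  i=2: a_2=3, p_2 = 3*6 + 5 = 23, q_2 = 3*1 + 1 = 4.
  i=3: a_3=5, p_3 = 5*23 + 6 = 121, q_3 = 5*4 + 1 = 21.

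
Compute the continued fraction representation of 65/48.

[1; 2, 1, 4, 1, 2]

Run the Euclidean algorithm on 65 and 48; the successive quotients are the partial quotients a_0, a_1, ... (each step inverts the fractional part left over by the previous one):
  65 = 1*48 + 17, so a_0 = 1.
  48 = 2*17 + 14, so a_1 = 2.
  17 = 1*14 + 3, so a_2 = 1.
  14 = 4*3 + 2, so a_3 = 4.
  3 = 1*2 + 1, so a_4 = 1.
  2 = 2*1 + 0, so a_5 = 2.
The remainder reaches 0 after 6 divisions, so the expansion has 6 partial quotients, read off in order.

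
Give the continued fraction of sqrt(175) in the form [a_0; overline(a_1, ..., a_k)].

[13; overline(4, 2, 1, 2, 4, 26)]

Write x_i = (sqrt(175) + m_i)/d_i with (m_0, d_0) = (0, 1). a_0 = floor(sqrt(175)) = 13, since 13^2 = 169 <= 175 < 196 = 14^2.
Iterate m_{i+1} = d_i*a_i - m_i, d_{i+1} = (175 - m_{i+1}^2)/d_i, a_{i+1} = floor((a_0 + m_{i+1})/d_{i+1}):
  m_1 = 1*13 - 0 = 13, d_1 = (175 - 13^2)/1 = 6/1 = 6, a_1 = floor((13 + 13)/6) = 4.
  m_2 = 6*4 - 13 = 11, d_2 = (175 - 11^2)/6 = 54/6 = 9, a_2 = floor((13 + 11)/9) = 2.
  m_3 = 9*2 - 11 = 7, d_3 = (175 - 7^2)/9 = 126/9 = 14, a_3 = floor((13 + 7)/14) = 1.
  m_4 = 14*1 - 7 = 7, d_4 = (175 - 7^2)/14 = 126/14 = 9, a_4 = floor((13 + 7)/9) = 2.
  m_5 = 9*2 - 7 = 11, d_5 = (175 - 11^2)/9 = 54/9 = 6, a_5 = floor((13 + 11)/6) = 4.
  m_6 = 6*4 - 11 = 13, d_6 = (175 - 13^2)/6 = 6/6 = 1, a_6 = floor((13 + 13)/1) = 26.
  m_7 = 1*26 - 13 = 13, d_7 = (175 - 13^2)/1 = 6/1 = 6: (m_7, d_7) = (m_1, d_1) = (13, 6), so from here the quotients repeat a_1, ..., a_6; the period length is 6.
Hence the expansion of sqrt(175) is a_0 = 13 followed by the repeating block 4, 2, 1, 2, 4, 26 (period 6).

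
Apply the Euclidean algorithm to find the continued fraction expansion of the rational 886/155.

Run the Euclidean algorithm on 886 and 155; the successive quotients are the partial quotients a_0, a_1, ... (each step inverts the fractional part left over by the previous one):
  886 = 5*155 + 111, so a_0 = 5.
  155 = 1*111 + 44, so a_1 = 1.
  111 = 2*44 + 23, so a_2 = 2.
  44 = 1*23 + 21, so a_3 = 1.
  23 = 1*21 + 2, so a_4 = 1.
  21 = 10*2 + 1, so a_5 = 10.
  2 = 2*1 + 0, so a_6 = 2.
The remainder reaches 0 after 7 divisions, so the expansion has 7 partial quotients, read off in order.

[5; 1, 2, 1, 1, 10, 2]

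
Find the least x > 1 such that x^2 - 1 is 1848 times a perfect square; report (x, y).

First expand sqrt(1848) as a continued fraction. With x_i = (sqrt(1848) + m_i)/d_i and (m_0, d_0) = (0, 1): a_0 = floor(sqrt(1848)) = 42, since 42^2 = 1764 <= 1848 < 1849 = 43^2.
Iterate m_{i+1} = d_i*a_i - m_i, d_{i+1} = (1848 - m_{i+1}^2)/d_i, a_{i+1} = floor((a_0 + m_{i+1})/d_{i+1}):
  m_1 = 1*42 - 0 = 42, d_1 = (1848 - 42^2)/1 = 84/1 = 84, a_1 = floor((42 + 42)/84) = 1.
  m_2 = 84*1 - 42 = 42, d_2 = (1848 - 42^2)/84 = 84/84 = 1, a_2 = floor((42 + 42)/1) = 84.
  m_3 = 1*84 - 42 = 42, d_3 = (1848 - 42^2)/1 = 84/1 = 84: (m_3, d_3) = (m_1, d_1) = (42, 84), so from here the quotients repeat a_1, a_2; the period length is 2.
So sqrt(1848) = [42; (1, 84)] with period length k = 2.
k is even, so the fundamental solution of x^2 - 1848y^2 = 1 is (p_{k-1}, q_{k-1}) = (p_1, q_1); compute convergents through index 1.
Convergents (p_i = a_i*p_{i-1} + p_{i-2}, q_i = a_i*q_{i-1} + q_{i-2} with p_{-2}=0, p_{-1}=1, q_{-2}=1, q_{-1}=0):
  i=0: a_0=42, p_0 = 42*1 + 0 = 42, q_0 = 42*0 + 1 = 1.
  i=1: a_1=1, p_1 = 1*42 + 1 = 43, q_1 = 1*1 + 0 = 1.
Check: 43^2 - 1848*1^2 = 1849 - 1848 = 1, so (x, y) = (43, 1) solves the equation, and by the theorem it is the least positive solution.

(x, y) = (43, 1)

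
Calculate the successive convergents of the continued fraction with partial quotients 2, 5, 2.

Using the convergent recurrence p_i = a_i*p_{i-1} + p_{i-2}, q_i = a_i*q_{i-1} + q_{i-2} with p_{-2}=0, p_{-1}=1, q_{-2}=1, q_{-1}=0:
  i=0: a_0=2, p_0 = 2*1 + 0 = 2, q_0 = 2*0 + 1 = 1.
  i=1: a_1=5, p_1 = 5*2 + 1 = 11, q_1 = 5*1 + 0 = 5.
  i=2: a_2=2, p_2 = 2*11 + 2 = 24, q_2 = 2*5 + 1 = 11.

2/1, 11/5, 24/11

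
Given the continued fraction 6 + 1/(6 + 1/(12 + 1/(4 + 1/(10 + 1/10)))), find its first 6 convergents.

6/1, 37/6, 450/73, 1837/298, 18820/3053, 190037/30828

Using the convergent recurrence p_i = a_i*p_{i-1} + p_{i-2}, q_i = a_i*q_{i-1} + q_{i-2} with p_{-2}=0, p_{-1}=1, q_{-2}=1, q_{-1}=0:
  i=0: a_0=6, p_0 = 6*1 + 0 = 6, q_0 = 6*0 + 1 = 1.
  i=1: a_1=6, p_1 = 6*6 + 1 = 37, q_1 = 6*1 + 0 = 6.
  i=2: a_2=12, p_2 = 12*37 + 6 = 450, q_2 = 12*6 + 1 = 73.
  i=3: a_3=4, p_3 = 4*450 + 37 = 1837, q_3 = 4*73 + 6 = 298.
  i=4: a_4=10, p_4 = 10*1837 + 450 = 18820, q_4 = 10*298 + 73 = 3053.
  i=5: a_5=10, p_5 = 10*18820 + 1837 = 190037, q_5 = 10*3053 + 298 = 30828.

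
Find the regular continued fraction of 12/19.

[0; 1, 1, 1, 2, 2]

Run the Euclidean algorithm on 12 and 19; the successive quotients are the partial quotients a_0, a_1, ... (each step inverts the fractional part left over by the previous one):
  12 = 0*19 + 12, so a_0 = 0.
  19 = 1*12 + 7, so a_1 = 1.
  12 = 1*7 + 5, so a_2 = 1.
  7 = 1*5 + 2, so a_3 = 1.
  5 = 2*2 + 1, so a_4 = 2.
  2 = 2*1 + 0, so a_5 = 2.
The remainder reaches 0 after 6 divisions, so the expansion has 6 partial quotients, read off in order.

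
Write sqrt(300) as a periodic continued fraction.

[17; (3, 8, 3, 34)]

Write x_i = (sqrt(300) + m_i)/d_i with (m_0, d_0) = (0, 1). a_0 = floor(sqrt(300)) = 17, since 17^2 = 289 <= 300 < 324 = 18^2.
Iterate m_{i+1} = d_i*a_i - m_i, d_{i+1} = (300 - m_{i+1}^2)/d_i, a_{i+1} = floor((a_0 + m_{i+1})/d_{i+1}):
  m_1 = 1*17 - 0 = 17, d_1 = (300 - 17^2)/1 = 11/1 = 11, a_1 = floor((17 + 17)/11) = 3.
  m_2 = 11*3 - 17 = 16, d_2 = (300 - 16^2)/11 = 44/11 = 4, a_2 = floor((17 + 16)/4) = 8.
  m_3 = 4*8 - 16 = 16, d_3 = (300 - 16^2)/4 = 44/4 = 11, a_3 = floor((17 + 16)/11) = 3.
  m_4 = 11*3 - 16 = 17, d_4 = (300 - 17^2)/11 = 11/11 = 1, a_4 = floor((17 + 17)/1) = 34.
  m_5 = 1*34 - 17 = 17, d_5 = (300 - 17^2)/1 = 11/1 = 11: (m_5, d_5) = (m_1, d_1) = (17, 11), so from here the quotients repeat a_1, ..., a_4; the period length is 4.
Hence the expansion of sqrt(300) is a_0 = 17 followed by the repeating block 3, 8, 3, 34 (period 4).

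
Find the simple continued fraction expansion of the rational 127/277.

Run the Euclidean algorithm on 127 and 277; the successive quotients are the partial quotients a_0, a_1, ... (each step inverts the fractional part left over by the previous one):
  127 = 0*277 + 127, so a_0 = 0.
  277 = 2*127 + 23, so a_1 = 2.
  127 = 5*23 + 12, so a_2 = 5.
  23 = 1*12 + 11, so a_3 = 1.
  12 = 1*11 + 1, so a_4 = 1.
  11 = 11*1 + 0, so a_5 = 11.
The remainder reaches 0 after 6 divisions, so the expansion has 6 partial quotients, read off in order.

[0; 2, 5, 1, 1, 11]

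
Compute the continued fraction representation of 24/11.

Run the Euclidean algorithm on 24 and 11; the successive quotients are the partial quotients a_0, a_1, ... (each step inverts the fractional part left over by the previous one):
  24 = 2*11 + 2, so a_0 = 2.
  11 = 5*2 + 1, so a_1 = 5.
  2 = 2*1 + 0, so a_2 = 2.
The remainder reaches 0 after 3 divisions, so the expansion has 3 partial quotients, read off in order.

[2; 5, 2]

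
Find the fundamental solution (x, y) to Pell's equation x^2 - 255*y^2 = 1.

(x, y) = (16, 1)

First expand sqrt(255) as a continued fraction. With x_i = (sqrt(255) + m_i)/d_i and (m_0, d_0) = (0, 1): a_0 = floor(sqrt(255)) = 15, since 15^2 = 225 <= 255 < 256 = 16^2.
Iterate m_{i+1} = d_i*a_i - m_i, d_{i+1} = (255 - m_{i+1}^2)/d_i, a_{i+1} = floor((a_0 + m_{i+1})/d_{i+1}):
  m_1 = 1*15 - 0 = 15, d_1 = (255 - 15^2)/1 = 30/1 = 30, a_1 = floor((15 + 15)/30) = 1.
  m_2 = 30*1 - 15 = 15, d_2 = (255 - 15^2)/30 = 30/30 = 1, a_2 = floor((15 + 15)/1) = 30.
  m_3 = 1*30 - 15 = 15, d_3 = (255 - 15^2)/1 = 30/1 = 30: (m_3, d_3) = (m_1, d_1) = (15, 30), so from here the quotients repeat a_1, a_2; the period length is 2.
So sqrt(255) = [15; (1, 30)] with period length k = 2.
k is even, so the fundamental solution of x^2 - 255y^2 = 1 is (p_{k-1}, q_{k-1}) = (p_1, q_1); compute convergents through index 1.
Convergents (p_i = a_i*p_{i-1} + p_{i-2}, q_i = a_i*q_{i-1} + q_{i-2} with p_{-2}=0, p_{-1}=1, q_{-2}=1, q_{-1}=0):
  i=0: a_0=15, p_0 = 15*1 + 0 = 15, q_0 = 15*0 + 1 = 1.
  i=1: a_1=1, p_1 = 1*15 + 1 = 16, q_1 = 1*1 + 0 = 1.
Check: 16^2 - 255*1^2 = 256 - 255 = 1, so (x, y) = (16, 1) solves the equation, and by the theorem it is the least positive solution.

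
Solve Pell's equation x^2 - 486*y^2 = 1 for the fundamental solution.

(x, y) = (485, 22)

First expand sqrt(486) as a continued fraction. With x_i = (sqrt(486) + m_i)/d_i and (m_0, d_0) = (0, 1): a_0 = floor(sqrt(486)) = 22, since 22^2 = 484 <= 486 < 529 = 23^2.
Iterate m_{i+1} = d_i*a_i - m_i, d_{i+1} = (486 - m_{i+1}^2)/d_i, a_{i+1} = floor((a_0 + m_{i+1})/d_{i+1}):
  m_1 = 1*22 - 0 = 22, d_1 = (486 - 22^2)/1 = 2/1 = 2, a_1 = floor((22 + 22)/2) = 22.
  m_2 = 2*22 - 22 = 22, d_2 = (486 - 22^2)/2 = 2/2 = 1, a_2 = floor((22 + 22)/1) = 44.
  m_3 = 1*44 - 22 = 22, d_3 = (486 - 22^2)/1 = 2/1 = 2: (m_3, d_3) = (m_1, d_1) = (22, 2), so from here the quotients repeat a_1, a_2; the period length is 2.
So sqrt(486) = [22; (22, 44)] with period length k = 2.
k is even, so the fundamental solution of x^2 - 486y^2 = 1 is (p_{k-1}, q_{k-1}) = (p_1, q_1); compute convergents through index 1.
Convergents (p_i = a_i*p_{i-1} + p_{i-2}, q_i = a_i*q_{i-1} + q_{i-2} with p_{-2}=0, p_{-1}=1, q_{-2}=1, q_{-1}=0):
  i=0: a_0=22, p_0 = 22*1 + 0 = 22, q_0 = 22*0 + 1 = 1.
  i=1: a_1=22, p_1 = 22*22 + 1 = 485, q_1 = 22*1 + 0 = 22.
Check: 485^2 - 486*22^2 = 235225 - 235224 = 1, so (x, y) = (485, 22) solves the equation, and by the theorem it is the least positive solution.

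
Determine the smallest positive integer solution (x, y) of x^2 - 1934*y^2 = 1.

(x, y) = (1935, 44)

First expand sqrt(1934) as a continued fraction. With x_i = (sqrt(1934) + m_i)/d_i and (m_0, d_0) = (0, 1): a_0 = floor(sqrt(1934)) = 43, since 43^2 = 1849 <= 1934 < 1936 = 44^2.
Iterate m_{i+1} = d_i*a_i - m_i, d_{i+1} = (1934 - m_{i+1}^2)/d_i, a_{i+1} = floor((a_0 + m_{i+1})/d_{i+1}):
  m_1 = 1*43 - 0 = 43, d_1 = (1934 - 43^2)/1 = 85/1 = 85, a_1 = floor((43 + 43)/85) = 1.
  m_2 = 85*1 - 43 = 42, d_2 = (1934 - 42^2)/85 = 170/85 = 2, a_2 = floor((43 + 42)/2) = 42.
  m_3 = 2*42 - 42 = 42, d_3 = (1934 - 42^2)/2 = 170/2 = 85, a_3 = floor((43 + 42)/85) = 1.
  m_4 = 85*1 - 42 = 43, d_4 = (1934 - 43^2)/85 = 85/85 = 1, a_4 = floor((43 + 43)/1) = 86.
  m_5 = 1*86 - 43 = 43, d_5 = (1934 - 43^2)/1 = 85/1 = 85: (m_5, d_5) = (m_1, d_1) = (43, 85), so from here the quotients repeat a_1, ..., a_4; the period length is 4.
So sqrt(1934) = [43; (1, 42, 1, 86)] with period length k = 4.
k is even, so the fundamental solution of x^2 - 1934y^2 = 1 is (p_{k-1}, q_{k-1}) = (p_3, q_3); compute convergents through index 3.
Convergents (p_i = a_i*p_{i-1} + p_{i-2}, q_i = a_i*q_{i-1} + q_{i-2} with p_{-2}=0, p_{-1}=1, q_{-2}=1, q_{-1}=0):
  i=0: a_0=43, p_0 = 43*1 + 0 = 43, q_0 = 43*0 + 1 = 1.
  i=1: a_1=1, p_1 = 1*43 + 1 = 44, q_1 = 1*1 + 0 = 1.
  i=2: a_2=42, p_2 = 42*44 + 43 = 1891, q_2 = 42*1 + 1 = 43.
  i=3: a_3=1, p_3 = 1*1891 + 44 = 1935, q_3 = 1*43 + 1 = 44.
Check: 1935^2 - 1934*44^2 = 3744225 - 3744224 = 1, so (x, y) = (1935, 44) solves the equation, and by the theorem it is the least positive solution.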